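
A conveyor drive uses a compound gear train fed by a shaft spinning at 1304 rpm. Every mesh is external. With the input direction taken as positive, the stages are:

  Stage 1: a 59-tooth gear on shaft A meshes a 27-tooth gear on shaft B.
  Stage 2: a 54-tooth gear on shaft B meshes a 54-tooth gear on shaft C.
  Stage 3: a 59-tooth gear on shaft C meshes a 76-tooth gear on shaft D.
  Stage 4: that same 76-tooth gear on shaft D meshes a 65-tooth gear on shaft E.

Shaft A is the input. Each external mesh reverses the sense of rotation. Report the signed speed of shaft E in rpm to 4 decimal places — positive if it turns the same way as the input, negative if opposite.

Stage 1 [59T→27T]: ω = 1304.0000×59/27 = 2849.4815 rpm, dir flips to −; running = −2849.4815
Stage 2 [54T→54T]: ω = 2849.4815×54/54 = 2849.4815 rpm, dir flips to +; running = +2849.4815
Stage 3 [59T→76T]: ω = 2849.4815×59/76 = 2212.0975 rpm, dir flips to −; running = −2212.0975
Stage 4 [76T→65T]: ω = 2212.0975×76/65 = 2586.4524 rpm, dir flips to +; running = +2586.4524

+2586.4524 rpm (same as input, |ω| = 2586.4524 rpm)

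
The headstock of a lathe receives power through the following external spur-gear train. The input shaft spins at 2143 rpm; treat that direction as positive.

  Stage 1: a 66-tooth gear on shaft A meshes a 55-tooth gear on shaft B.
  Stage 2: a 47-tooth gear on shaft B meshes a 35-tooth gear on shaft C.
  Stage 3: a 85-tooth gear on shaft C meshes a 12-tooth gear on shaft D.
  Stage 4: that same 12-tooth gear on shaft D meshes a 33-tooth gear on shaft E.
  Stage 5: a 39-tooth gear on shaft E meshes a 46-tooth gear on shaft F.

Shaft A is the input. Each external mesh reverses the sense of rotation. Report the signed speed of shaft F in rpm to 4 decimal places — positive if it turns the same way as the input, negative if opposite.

-7541.2787 rpm (opposite to input, |ω| = 7541.2787 rpm)

Stage 1 [66T→55T]: ω = 2143.0000×66/55 = 2571.6000 rpm, dir flips to −; running = −2571.6000
Stage 2 [47T→35T]: ω = 2571.6000×47/35 = 3453.2914 rpm, dir flips to +; running = +3453.2914
Stage 3 [85T→12T]: ω = 3453.2914×85/12 = 24460.8143 rpm, dir flips to −; running = −24460.8143
Stage 4 [12T→33T]: ω = 24460.8143×12/33 = 8894.8416 rpm, dir flips to +; running = +8894.8416
Stage 5 [39T→46T]: ω = 8894.8416×39/46 = 7541.2787 rpm, dir flips to −; running = −7541.2787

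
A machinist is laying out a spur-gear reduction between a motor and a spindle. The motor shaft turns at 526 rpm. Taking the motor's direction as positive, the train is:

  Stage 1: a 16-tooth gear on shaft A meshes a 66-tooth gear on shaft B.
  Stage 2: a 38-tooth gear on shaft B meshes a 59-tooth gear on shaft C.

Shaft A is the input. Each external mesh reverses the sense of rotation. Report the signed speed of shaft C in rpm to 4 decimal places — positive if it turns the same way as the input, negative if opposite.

+82.1284 rpm (same as input, |ω| = 82.1284 rpm)

Stage 1 [16T→66T]: ω = 526.0000×16/66 = 127.5152 rpm, dir flips to −; running = −127.5152
Stage 2 [38T→59T]: ω = 127.5152×38/59 = 82.1284 rpm, dir flips to +; running = +82.1284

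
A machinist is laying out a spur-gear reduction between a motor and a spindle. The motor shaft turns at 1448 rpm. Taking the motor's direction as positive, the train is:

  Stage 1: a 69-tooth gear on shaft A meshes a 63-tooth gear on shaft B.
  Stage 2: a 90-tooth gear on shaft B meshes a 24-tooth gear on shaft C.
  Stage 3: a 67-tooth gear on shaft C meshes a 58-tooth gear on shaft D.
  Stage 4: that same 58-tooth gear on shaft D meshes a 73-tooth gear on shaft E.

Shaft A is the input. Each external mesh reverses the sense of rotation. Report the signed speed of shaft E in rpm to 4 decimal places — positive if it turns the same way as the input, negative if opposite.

+5458.3366 rpm (same as input, |ω| = 5458.3366 rpm)

Stage 1 [69T→63T]: ω = 1448.0000×69/63 = 1585.9048 rpm, dir flips to −; running = −1585.9048
Stage 2 [90T→24T]: ω = 1585.9048×90/24 = 5947.1429 rpm, dir flips to +; running = +5947.1429
Stage 3 [67T→58T]: ω = 5947.1429×67/58 = 6869.9754 rpm, dir flips to −; running = −6869.9754
Stage 4 [58T→73T]: ω = 6869.9754×58/73 = 5458.3366 rpm, dir flips to +; running = +5458.3366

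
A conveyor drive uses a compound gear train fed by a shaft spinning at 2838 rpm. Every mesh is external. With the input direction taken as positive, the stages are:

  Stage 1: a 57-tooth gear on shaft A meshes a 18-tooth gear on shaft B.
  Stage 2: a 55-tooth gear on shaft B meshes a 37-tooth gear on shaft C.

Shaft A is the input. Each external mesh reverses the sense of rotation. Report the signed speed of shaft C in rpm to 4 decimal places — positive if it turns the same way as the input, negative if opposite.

+13359.0541 rpm (same as input, |ω| = 13359.0541 rpm)

Stage 1 [57T→18T]: ω = 2838.0000×57/18 = 8987.0000 rpm, dir flips to −; running = −8987.0000
Stage 2 [55T→37T]: ω = 8987.0000×55/37 = 13359.0541 rpm, dir flips to +; running = +13359.0541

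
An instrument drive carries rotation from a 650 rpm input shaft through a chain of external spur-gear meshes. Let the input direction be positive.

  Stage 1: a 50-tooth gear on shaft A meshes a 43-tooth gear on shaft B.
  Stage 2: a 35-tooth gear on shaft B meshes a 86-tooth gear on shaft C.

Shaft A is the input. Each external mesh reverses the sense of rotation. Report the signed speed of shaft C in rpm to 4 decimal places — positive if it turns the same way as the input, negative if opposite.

Stage 1 [50T→43T]: ω = 650.0000×50/43 = 755.8140 rpm, dir flips to −; running = −755.8140
Stage 2 [35T→86T]: ω = 755.8140×35/86 = 307.5987 rpm, dir flips to +; running = +307.5987

+307.5987 rpm (same as input, |ω| = 307.5987 rpm)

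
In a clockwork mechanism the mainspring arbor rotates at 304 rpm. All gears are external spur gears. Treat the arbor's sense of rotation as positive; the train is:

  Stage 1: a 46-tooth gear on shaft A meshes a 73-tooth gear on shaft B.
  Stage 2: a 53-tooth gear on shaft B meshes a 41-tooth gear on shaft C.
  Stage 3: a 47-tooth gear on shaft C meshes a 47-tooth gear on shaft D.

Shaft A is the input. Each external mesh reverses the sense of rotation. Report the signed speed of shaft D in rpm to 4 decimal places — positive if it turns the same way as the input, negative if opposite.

-247.6285 rpm (opposite to input, |ω| = 247.6285 rpm)

Stage 1 [46T→73T]: ω = 304.0000×46/73 = 191.5616 rpm, dir flips to −; running = −191.5616
Stage 2 [53T→41T]: ω = 191.5616×53/41 = 247.6285 rpm, dir flips to +; running = +247.6285
Stage 3 [47T→47T]: ω = 247.6285×47/47 = 247.6285 rpm, dir flips to −; running = −247.6285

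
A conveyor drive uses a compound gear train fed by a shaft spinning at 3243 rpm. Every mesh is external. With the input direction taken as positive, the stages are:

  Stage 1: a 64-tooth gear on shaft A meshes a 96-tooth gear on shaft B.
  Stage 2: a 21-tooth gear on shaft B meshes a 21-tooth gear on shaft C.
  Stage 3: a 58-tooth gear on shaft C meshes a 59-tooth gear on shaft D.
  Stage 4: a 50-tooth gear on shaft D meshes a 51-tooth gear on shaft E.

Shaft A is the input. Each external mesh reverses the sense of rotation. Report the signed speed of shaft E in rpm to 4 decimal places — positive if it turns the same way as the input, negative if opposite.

+2083.6823 rpm (same as input, |ω| = 2083.6823 rpm)

Stage 1 [64T→96T]: ω = 3243.0000×64/96 = 2162.0000 rpm, dir flips to −; running = −2162.0000
Stage 2 [21T→21T]: ω = 2162.0000×21/21 = 2162.0000 rpm, dir flips to +; running = +2162.0000
Stage 3 [58T→59T]: ω = 2162.0000×58/59 = 2125.3559 rpm, dir flips to −; running = −2125.3559
Stage 4 [50T→51T]: ω = 2125.3559×50/51 = 2083.6823 rpm, dir flips to +; running = +2083.6823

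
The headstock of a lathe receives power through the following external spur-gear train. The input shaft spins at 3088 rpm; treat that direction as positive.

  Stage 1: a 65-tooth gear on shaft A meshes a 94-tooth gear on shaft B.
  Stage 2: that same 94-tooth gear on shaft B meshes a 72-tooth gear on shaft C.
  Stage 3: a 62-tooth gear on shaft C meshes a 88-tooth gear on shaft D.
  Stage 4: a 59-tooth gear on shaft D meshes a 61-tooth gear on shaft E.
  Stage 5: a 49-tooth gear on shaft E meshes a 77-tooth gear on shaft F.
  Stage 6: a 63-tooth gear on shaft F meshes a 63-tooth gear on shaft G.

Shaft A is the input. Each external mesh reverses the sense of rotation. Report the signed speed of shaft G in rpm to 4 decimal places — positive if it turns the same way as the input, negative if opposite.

Stage 1 [65T→94T]: ω = 3088.0000×65/94 = 2135.3191 rpm, dir flips to −; running = −2135.3191
Stage 2 [94T→72T]: ω = 2135.3191×94/72 = 2787.7778 rpm, dir flips to +; running = +2787.7778
Stage 3 [62T→88T]: ω = 2787.7778×62/88 = 1964.1162 rpm, dir flips to −; running = −1964.1162
Stage 4 [59T→61T]: ω = 1964.1162×59/61 = 1899.7189 rpm, dir flips to +; running = +1899.7189
Stage 5 [49T→77T]: ω = 1899.7189×49/77 = 1208.9120 rpm, dir flips to −; running = −1208.9120
Stage 6 [63T→63T]: ω = 1208.9120×63/63 = 1208.9120 rpm, dir flips to +; running = +1208.9120

+1208.9120 rpm (same as input, |ω| = 1208.9120 rpm)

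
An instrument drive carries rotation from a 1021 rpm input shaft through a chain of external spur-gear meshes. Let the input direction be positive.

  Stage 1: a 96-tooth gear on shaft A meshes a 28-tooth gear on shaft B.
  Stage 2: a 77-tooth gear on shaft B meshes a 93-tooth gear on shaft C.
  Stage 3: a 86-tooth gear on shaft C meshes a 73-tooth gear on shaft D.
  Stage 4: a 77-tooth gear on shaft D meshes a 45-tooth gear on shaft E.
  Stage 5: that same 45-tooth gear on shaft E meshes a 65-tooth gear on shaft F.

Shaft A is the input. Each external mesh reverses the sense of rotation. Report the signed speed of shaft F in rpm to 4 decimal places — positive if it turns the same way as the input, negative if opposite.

Stage 1 [96T→28T]: ω = 1021.0000×96/28 = 3500.5714 rpm, dir flips to −; running = −3500.5714
Stage 2 [77T→93T]: ω = 3500.5714×77/93 = 2898.3226 rpm, dir flips to +; running = +2898.3226
Stage 3 [86T→73T]: ω = 2898.3226×86/73 = 3414.4622 rpm, dir flips to −; running = −3414.4622
Stage 4 [77T→45T]: ω = 3414.4622×77/45 = 5842.5242 rpm, dir flips to +; running = +5842.5242
Stage 5 [45T→65T]: ω = 5842.5242×45/65 = 4044.8245 rpm, dir flips to −; running = −4044.8245

-4044.8245 rpm (opposite to input, |ω| = 4044.8245 rpm)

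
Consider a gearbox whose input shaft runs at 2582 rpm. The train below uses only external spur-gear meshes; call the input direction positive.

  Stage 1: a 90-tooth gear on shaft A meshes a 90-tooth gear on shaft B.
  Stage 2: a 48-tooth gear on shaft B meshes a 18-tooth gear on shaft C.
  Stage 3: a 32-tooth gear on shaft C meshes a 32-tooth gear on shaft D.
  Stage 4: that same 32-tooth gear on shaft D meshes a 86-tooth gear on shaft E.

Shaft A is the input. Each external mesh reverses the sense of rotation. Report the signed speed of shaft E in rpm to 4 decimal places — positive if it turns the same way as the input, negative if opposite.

+2561.9845 rpm (same as input, |ω| = 2561.9845 rpm)

Stage 1 [90T→90T]: ω = 2582.0000×90/90 = 2582.0000 rpm, dir flips to −; running = −2582.0000
Stage 2 [48T→18T]: ω = 2582.0000×48/18 = 6885.3333 rpm, dir flips to +; running = +6885.3333
Stage 3 [32T→32T]: ω = 6885.3333×32/32 = 6885.3333 rpm, dir flips to −; running = −6885.3333
Stage 4 [32T→86T]: ω = 6885.3333×32/86 = 2561.9845 rpm, dir flips to +; running = +2561.9845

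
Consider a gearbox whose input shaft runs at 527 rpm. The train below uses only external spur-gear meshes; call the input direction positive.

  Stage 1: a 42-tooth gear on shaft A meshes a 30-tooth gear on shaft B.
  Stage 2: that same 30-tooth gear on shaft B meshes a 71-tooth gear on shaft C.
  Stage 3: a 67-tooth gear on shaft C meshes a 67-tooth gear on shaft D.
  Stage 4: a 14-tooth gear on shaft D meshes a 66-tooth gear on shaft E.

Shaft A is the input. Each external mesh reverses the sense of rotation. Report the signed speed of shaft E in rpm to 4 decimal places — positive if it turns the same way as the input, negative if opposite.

Stage 1 [42T→30T]: ω = 527.0000×42/30 = 737.8000 rpm, dir flips to −; running = −737.8000
Stage 2 [30T→71T]: ω = 737.8000×30/71 = 311.7465 rpm, dir flips to +; running = +311.7465
Stage 3 [67T→67T]: ω = 311.7465×67/67 = 311.7465 rpm, dir flips to −; running = −311.7465
Stage 4 [14T→66T]: ω = 311.7465×14/66 = 66.1280 rpm, dir flips to +; running = +66.1280

+66.1280 rpm (same as input, |ω| = 66.1280 rpm)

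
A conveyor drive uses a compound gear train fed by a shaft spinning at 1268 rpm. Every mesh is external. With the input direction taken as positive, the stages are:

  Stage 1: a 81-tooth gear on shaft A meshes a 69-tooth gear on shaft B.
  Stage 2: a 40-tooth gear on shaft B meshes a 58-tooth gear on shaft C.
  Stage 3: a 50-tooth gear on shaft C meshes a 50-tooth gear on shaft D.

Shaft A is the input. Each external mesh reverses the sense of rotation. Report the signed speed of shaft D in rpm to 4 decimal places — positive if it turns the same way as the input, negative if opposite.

Stage 1 [81T→69T]: ω = 1268.0000×81/69 = 1488.5217 rpm, dir flips to −; running = −1488.5217
Stage 2 [40T→58T]: ω = 1488.5217×40/58 = 1026.5667 rpm, dir flips to +; running = +1026.5667
Stage 3 [50T→50T]: ω = 1026.5667×50/50 = 1026.5667 rpm, dir flips to −; running = −1026.5667

-1026.5667 rpm (opposite to input, |ω| = 1026.5667 rpm)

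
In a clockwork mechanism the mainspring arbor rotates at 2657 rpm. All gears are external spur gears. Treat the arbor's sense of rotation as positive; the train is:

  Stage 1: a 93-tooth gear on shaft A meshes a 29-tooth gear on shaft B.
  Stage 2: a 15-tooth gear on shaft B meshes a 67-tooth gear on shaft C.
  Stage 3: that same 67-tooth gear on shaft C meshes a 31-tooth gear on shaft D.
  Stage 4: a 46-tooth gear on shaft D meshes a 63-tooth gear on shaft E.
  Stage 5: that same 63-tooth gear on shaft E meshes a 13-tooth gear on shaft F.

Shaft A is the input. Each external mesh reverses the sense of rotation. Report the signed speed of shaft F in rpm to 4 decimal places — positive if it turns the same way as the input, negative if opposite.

-14588.8329 rpm (opposite to input, |ω| = 14588.8329 rpm)

Stage 1 [93T→29T]: ω = 2657.0000×93/29 = 8520.7241 rpm, dir flips to −; running = −8520.7241
Stage 2 [15T→67T]: ω = 8520.7241×15/67 = 1907.6248 rpm, dir flips to +; running = +1907.6248
Stage 3 [67T→31T]: ω = 1907.6248×67/31 = 4122.9310 rpm, dir flips to −; running = −4122.9310
Stage 4 [46T→63T]: ω = 4122.9310×46/63 = 3010.3941 rpm, dir flips to +; running = +3010.3941
Stage 5 [63T→13T]: ω = 3010.3941×63/13 = 14588.8329 rpm, dir flips to −; running = −14588.8329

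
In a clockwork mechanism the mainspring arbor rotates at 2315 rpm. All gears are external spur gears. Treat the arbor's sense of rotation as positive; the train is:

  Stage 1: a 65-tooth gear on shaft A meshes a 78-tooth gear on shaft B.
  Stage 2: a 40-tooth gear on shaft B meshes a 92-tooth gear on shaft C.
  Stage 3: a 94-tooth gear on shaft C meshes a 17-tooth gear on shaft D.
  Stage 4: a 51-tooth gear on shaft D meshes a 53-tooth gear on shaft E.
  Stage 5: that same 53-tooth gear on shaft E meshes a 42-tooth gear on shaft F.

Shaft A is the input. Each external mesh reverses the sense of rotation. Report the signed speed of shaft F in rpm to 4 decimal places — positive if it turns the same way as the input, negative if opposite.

Stage 1 [65T→78T]: ω = 2315.0000×65/78 = 1929.1667 rpm, dir flips to −; running = −1929.1667
Stage 2 [40T→92T]: ω = 1929.1667×40/92 = 838.7681 rpm, dir flips to +; running = +838.7681
Stage 3 [94T→17T]: ω = 838.7681×94/17 = 4637.8943 rpm, dir flips to −; running = −4637.8943
Stage 4 [51T→53T]: ω = 4637.8943×51/53 = 4462.8794 rpm, dir flips to +; running = +4462.8794
Stage 5 [53T→42T]: ω = 4462.8794×53/42 = 5631.7288 rpm, dir flips to −; running = −5631.7288

-5631.7288 rpm (opposite to input, |ω| = 5631.7288 rpm)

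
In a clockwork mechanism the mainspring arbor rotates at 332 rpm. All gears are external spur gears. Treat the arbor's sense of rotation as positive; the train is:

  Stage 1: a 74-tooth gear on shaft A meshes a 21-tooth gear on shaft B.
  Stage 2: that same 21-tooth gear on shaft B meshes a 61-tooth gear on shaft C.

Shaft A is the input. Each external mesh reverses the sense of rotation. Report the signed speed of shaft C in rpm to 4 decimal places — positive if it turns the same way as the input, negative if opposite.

Stage 1 [74T→21T]: ω = 332.0000×74/21 = 1169.9048 rpm, dir flips to −; running = −1169.9048
Stage 2 [21T→61T]: ω = 1169.9048×21/61 = 402.7541 rpm, dir flips to +; running = +402.7541

+402.7541 rpm (same as input, |ω| = 402.7541 rpm)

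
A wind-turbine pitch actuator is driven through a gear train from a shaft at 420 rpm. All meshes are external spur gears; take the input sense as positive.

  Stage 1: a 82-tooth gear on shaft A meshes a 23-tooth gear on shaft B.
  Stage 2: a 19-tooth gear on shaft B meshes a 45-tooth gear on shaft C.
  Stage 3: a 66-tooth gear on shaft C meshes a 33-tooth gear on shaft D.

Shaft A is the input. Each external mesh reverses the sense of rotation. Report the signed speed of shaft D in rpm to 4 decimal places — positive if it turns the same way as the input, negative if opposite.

Stage 1 [82T→23T]: ω = 420.0000×82/23 = 1497.3913 rpm, dir flips to −; running = −1497.3913
Stage 2 [19T→45T]: ω = 1497.3913×19/45 = 632.2319 rpm, dir flips to +; running = +632.2319
Stage 3 [66T→33T]: ω = 632.2319×66/33 = 1264.4638 rpm, dir flips to −; running = −1264.4638

-1264.4638 rpm (opposite to input, |ω| = 1264.4638 rpm)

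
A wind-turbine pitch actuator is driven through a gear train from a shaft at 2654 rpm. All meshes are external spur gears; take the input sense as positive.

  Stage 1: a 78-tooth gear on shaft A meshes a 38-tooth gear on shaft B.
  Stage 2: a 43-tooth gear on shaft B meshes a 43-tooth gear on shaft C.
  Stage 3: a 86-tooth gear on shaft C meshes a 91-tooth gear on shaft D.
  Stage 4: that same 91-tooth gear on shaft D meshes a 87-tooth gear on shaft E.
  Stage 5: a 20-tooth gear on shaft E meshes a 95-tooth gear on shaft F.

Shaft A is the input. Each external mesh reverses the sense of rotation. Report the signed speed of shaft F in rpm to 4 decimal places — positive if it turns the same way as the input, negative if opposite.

-1133.6983 rpm (opposite to input, |ω| = 1133.6983 rpm)

Stage 1 [78T→38T]: ω = 2654.0000×78/38 = 5447.6842 rpm, dir flips to −; running = −5447.6842
Stage 2 [43T→43T]: ω = 5447.6842×43/43 = 5447.6842 rpm, dir flips to +; running = +5447.6842
Stage 3 [86T→91T]: ω = 5447.6842×86/91 = 5148.3609 rpm, dir flips to −; running = −5148.3609
Stage 4 [91T→87T]: ω = 5148.3609×91/87 = 5385.0672 rpm, dir flips to +; running = +5385.0672
Stage 5 [20T→95T]: ω = 5385.0672×20/95 = 1133.6983 rpm, dir flips to −; running = −1133.6983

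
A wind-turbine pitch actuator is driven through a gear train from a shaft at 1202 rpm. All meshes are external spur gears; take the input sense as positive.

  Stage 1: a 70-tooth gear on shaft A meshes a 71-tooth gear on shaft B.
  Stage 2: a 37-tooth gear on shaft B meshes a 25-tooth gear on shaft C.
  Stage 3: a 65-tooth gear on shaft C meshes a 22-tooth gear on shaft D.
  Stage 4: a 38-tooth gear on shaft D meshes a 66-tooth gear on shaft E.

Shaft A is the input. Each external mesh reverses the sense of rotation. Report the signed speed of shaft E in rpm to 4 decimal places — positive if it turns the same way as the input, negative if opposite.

Stage 1 [70T→71T]: ω = 1202.0000×70/71 = 1185.0704 rpm, dir flips to −; running = −1185.0704
Stage 2 [37T→25T]: ω = 1185.0704×37/25 = 1753.9042 rpm, dir flips to +; running = +1753.9042
Stage 3 [65T→22T]: ω = 1753.9042×65/22 = 5181.9898 rpm, dir flips to −; running = −5181.9898
Stage 4 [38T→66T]: ω = 5181.9898×38/66 = 2983.5699 rpm, dir flips to +; running = +2983.5699

+2983.5699 rpm (same as input, |ω| = 2983.5699 rpm)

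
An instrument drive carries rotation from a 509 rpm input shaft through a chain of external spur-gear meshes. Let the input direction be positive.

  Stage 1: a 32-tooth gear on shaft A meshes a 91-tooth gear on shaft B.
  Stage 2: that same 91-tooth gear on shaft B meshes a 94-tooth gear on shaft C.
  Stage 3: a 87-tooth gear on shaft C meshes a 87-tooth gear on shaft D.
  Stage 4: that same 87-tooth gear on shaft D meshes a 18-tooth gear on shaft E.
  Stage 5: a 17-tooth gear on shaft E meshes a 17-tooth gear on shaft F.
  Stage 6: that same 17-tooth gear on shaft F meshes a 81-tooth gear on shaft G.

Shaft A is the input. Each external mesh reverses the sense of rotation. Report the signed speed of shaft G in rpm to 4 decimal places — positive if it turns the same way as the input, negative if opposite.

Stage 1 [32T→91T]: ω = 509.0000×32/91 = 178.9890 rpm, dir flips to −; running = −178.9890
Stage 2 [91T→94T]: ω = 178.9890×91/94 = 173.2766 rpm, dir flips to +; running = +173.2766
Stage 3 [87T→87T]: ω = 173.2766×87/87 = 173.2766 rpm, dir flips to −; running = −173.2766
Stage 4 [87T→18T]: ω = 173.2766×87/18 = 837.5035 rpm, dir flips to +; running = +837.5035
Stage 5 [17T→17T]: ω = 837.5035×17/17 = 837.5035 rpm, dir flips to −; running = −837.5035
Stage 6 [17T→81T]: ω = 837.5035×17/81 = 175.7723 rpm, dir flips to +; running = +175.7723

+175.7723 rpm (same as input, |ω| = 175.7723 rpm)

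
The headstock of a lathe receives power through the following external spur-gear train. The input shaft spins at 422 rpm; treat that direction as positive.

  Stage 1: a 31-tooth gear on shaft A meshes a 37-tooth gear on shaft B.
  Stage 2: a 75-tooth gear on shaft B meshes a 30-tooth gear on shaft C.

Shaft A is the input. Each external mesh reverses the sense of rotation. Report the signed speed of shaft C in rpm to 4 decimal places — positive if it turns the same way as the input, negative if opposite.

Stage 1 [31T→37T]: ω = 422.0000×31/37 = 353.5676 rpm, dir flips to −; running = −353.5676
Stage 2 [75T→30T]: ω = 353.5676×75/30 = 883.9189 rpm, dir flips to +; running = +883.9189

+883.9189 rpm (same as input, |ω| = 883.9189 rpm)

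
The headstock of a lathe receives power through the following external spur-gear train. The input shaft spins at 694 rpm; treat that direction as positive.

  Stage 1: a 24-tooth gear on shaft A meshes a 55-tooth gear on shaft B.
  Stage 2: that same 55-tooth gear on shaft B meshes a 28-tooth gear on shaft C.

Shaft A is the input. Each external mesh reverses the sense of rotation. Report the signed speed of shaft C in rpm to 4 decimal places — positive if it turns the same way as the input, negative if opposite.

Stage 1 [24T→55T]: ω = 694.0000×24/55 = 302.8364 rpm, dir flips to −; running = −302.8364
Stage 2 [55T→28T]: ω = 302.8364×55/28 = 594.8571 rpm, dir flips to +; running = +594.8571

+594.8571 rpm (same as input, |ω| = 594.8571 rpm)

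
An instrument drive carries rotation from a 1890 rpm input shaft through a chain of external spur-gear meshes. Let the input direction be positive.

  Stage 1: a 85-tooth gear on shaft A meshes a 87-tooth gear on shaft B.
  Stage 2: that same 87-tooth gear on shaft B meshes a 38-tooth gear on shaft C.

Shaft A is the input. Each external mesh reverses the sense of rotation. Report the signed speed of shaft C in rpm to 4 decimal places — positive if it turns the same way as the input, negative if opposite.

+4227.6316 rpm (same as input, |ω| = 4227.6316 rpm)

Stage 1 [85T→87T]: ω = 1890.0000×85/87 = 1846.5517 rpm, dir flips to −; running = −1846.5517
Stage 2 [87T→38T]: ω = 1846.5517×87/38 = 4227.6316 rpm, dir flips to +; running = +4227.6316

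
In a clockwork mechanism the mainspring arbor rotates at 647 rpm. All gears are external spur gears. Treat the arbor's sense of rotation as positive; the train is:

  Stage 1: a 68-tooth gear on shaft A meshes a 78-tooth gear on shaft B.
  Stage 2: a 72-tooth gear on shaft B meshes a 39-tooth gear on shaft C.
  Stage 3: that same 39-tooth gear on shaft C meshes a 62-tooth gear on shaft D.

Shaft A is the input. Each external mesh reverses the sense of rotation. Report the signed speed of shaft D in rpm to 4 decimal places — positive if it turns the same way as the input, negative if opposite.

Stage 1 [68T→78T]: ω = 647.0000×68/78 = 564.0513 rpm, dir flips to −; running = −564.0513
Stage 2 [72T→39T]: ω = 564.0513×72/39 = 1041.3254 rpm, dir flips to +; running = +1041.3254
Stage 3 [39T→62T]: ω = 1041.3254×39/62 = 655.0273 rpm, dir flips to −; running = −655.0273

-655.0273 rpm (opposite to input, |ω| = 655.0273 rpm)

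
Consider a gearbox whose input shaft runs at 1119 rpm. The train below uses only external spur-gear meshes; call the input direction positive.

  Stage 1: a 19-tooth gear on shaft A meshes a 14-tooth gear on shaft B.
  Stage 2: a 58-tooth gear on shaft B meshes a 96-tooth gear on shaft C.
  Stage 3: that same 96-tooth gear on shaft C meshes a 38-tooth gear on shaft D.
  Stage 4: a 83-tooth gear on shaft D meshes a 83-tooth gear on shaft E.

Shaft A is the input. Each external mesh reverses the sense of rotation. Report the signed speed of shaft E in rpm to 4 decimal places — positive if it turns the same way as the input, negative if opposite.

Stage 1 [19T→14T]: ω = 1119.0000×19/14 = 1518.6429 rpm, dir flips to −; running = −1518.6429
Stage 2 [58T→96T]: ω = 1518.6429×58/96 = 917.5134 rpm, dir flips to +; running = +917.5134
Stage 3 [96T→38T]: ω = 917.5134×96/38 = 2317.9286 rpm, dir flips to −; running = −2317.9286
Stage 4 [83T→83T]: ω = 2317.9286×83/83 = 2317.9286 rpm, dir flips to +; running = +2317.9286

+2317.9286 rpm (same as input, |ω| = 2317.9286 rpm)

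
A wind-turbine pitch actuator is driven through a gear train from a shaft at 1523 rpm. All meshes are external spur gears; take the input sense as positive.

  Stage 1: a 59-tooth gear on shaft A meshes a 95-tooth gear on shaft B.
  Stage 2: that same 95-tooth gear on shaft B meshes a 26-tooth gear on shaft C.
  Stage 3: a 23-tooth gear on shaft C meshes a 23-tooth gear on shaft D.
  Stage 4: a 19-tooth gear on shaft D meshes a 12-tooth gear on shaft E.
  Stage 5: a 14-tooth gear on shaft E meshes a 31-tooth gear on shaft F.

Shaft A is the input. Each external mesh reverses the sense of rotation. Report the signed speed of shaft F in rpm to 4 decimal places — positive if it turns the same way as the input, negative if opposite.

Stage 1 [59T→95T]: ω = 1523.0000×59/95 = 945.8632 rpm, dir flips to −; running = −945.8632
Stage 2 [95T→26T]: ω = 945.8632×95/26 = 3456.0385 rpm, dir flips to +; running = +3456.0385
Stage 3 [23T→23T]: ω = 3456.0385×23/23 = 3456.0385 rpm, dir flips to −; running = −3456.0385
Stage 4 [19T→12T]: ω = 3456.0385×19/12 = 5472.0609 rpm, dir flips to +; running = +5472.0609
Stage 5 [14T→31T]: ω = 5472.0609×14/31 = 2471.2533 rpm, dir flips to −; running = −2471.2533

-2471.2533 rpm (opposite to input, |ω| = 2471.2533 rpm)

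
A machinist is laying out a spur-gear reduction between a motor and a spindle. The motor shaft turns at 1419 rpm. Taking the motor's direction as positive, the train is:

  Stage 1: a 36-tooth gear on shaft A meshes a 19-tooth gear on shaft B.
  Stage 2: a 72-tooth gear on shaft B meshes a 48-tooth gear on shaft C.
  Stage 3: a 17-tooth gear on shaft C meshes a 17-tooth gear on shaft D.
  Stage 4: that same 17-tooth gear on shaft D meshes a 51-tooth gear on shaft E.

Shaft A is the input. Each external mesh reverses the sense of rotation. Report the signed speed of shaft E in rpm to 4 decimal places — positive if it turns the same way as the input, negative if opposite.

Stage 1 [36T→19T]: ω = 1419.0000×36/19 = 2688.6316 rpm, dir flips to −; running = −2688.6316
Stage 2 [72T→48T]: ω = 2688.6316×72/48 = 4032.9474 rpm, dir flips to +; running = +4032.9474
Stage 3 [17T→17T]: ω = 4032.9474×17/17 = 4032.9474 rpm, dir flips to −; running = −4032.9474
Stage 4 [17T→51T]: ω = 4032.9474×17/51 = 1344.3158 rpm, dir flips to +; running = +1344.3158

+1344.3158 rpm (same as input, |ω| = 1344.3158 rpm)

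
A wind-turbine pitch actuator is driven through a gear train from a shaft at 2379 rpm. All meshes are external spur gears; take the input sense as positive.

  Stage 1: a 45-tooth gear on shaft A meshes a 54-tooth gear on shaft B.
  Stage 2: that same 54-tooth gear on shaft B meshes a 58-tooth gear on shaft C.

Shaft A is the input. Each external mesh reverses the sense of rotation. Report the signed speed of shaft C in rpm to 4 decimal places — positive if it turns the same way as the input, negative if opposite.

Stage 1 [45T→54T]: ω = 2379.0000×45/54 = 1982.5000 rpm, dir flips to −; running = −1982.5000
Stage 2 [54T→58T]: ω = 1982.5000×54/58 = 1845.7759 rpm, dir flips to +; running = +1845.7759

+1845.7759 rpm (same as input, |ω| = 1845.7759 rpm)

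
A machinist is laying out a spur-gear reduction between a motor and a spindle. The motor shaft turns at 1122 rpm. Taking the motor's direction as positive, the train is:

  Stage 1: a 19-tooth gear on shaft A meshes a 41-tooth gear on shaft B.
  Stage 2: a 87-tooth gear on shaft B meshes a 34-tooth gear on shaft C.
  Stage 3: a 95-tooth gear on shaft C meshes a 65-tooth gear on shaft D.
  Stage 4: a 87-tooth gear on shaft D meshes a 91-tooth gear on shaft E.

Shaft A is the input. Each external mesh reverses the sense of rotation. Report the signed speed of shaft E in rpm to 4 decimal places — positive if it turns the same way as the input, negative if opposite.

Stage 1 [19T→41T]: ω = 1122.0000×19/41 = 519.9512 rpm, dir flips to −; running = −519.9512
Stage 2 [87T→34T]: ω = 519.9512×87/34 = 1330.4634 rpm, dir flips to +; running = +1330.4634
Stage 3 [95T→65T]: ω = 1330.4634×95/65 = 1944.5235 rpm, dir flips to −; running = −1944.5235
Stage 4 [87T→91T]: ω = 1944.5235×87/91 = 1859.0499 rpm, dir flips to +; running = +1859.0499

+1859.0499 rpm (same as input, |ω| = 1859.0499 rpm)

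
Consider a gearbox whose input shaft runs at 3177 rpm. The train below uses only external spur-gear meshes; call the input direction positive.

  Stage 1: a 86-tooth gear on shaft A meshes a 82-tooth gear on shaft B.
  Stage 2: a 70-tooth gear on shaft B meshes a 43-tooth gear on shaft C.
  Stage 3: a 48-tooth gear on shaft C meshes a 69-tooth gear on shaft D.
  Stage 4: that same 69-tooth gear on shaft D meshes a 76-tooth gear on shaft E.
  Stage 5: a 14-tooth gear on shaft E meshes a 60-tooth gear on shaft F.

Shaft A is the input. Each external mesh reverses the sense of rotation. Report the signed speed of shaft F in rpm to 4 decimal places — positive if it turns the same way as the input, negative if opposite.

Stage 1 [86T→82T]: ω = 3177.0000×86/82 = 3331.9756 rpm, dir flips to −; running = −3331.9756
Stage 2 [70T→43T]: ω = 3331.9756×70/43 = 5424.1463 rpm, dir flips to +; running = +5424.1463
Stage 3 [48T→69T]: ω = 5424.1463×48/69 = 3773.3192 rpm, dir flips to −; running = −3773.3192
Stage 4 [69T→76T]: ω = 3773.3192×69/76 = 3425.7766 rpm, dir flips to +; running = +3425.7766
Stage 5 [14T→60T]: ω = 3425.7766×14/60 = 799.3479 rpm, dir flips to −; running = −799.3479

-799.3479 rpm (opposite to input, |ω| = 799.3479 rpm)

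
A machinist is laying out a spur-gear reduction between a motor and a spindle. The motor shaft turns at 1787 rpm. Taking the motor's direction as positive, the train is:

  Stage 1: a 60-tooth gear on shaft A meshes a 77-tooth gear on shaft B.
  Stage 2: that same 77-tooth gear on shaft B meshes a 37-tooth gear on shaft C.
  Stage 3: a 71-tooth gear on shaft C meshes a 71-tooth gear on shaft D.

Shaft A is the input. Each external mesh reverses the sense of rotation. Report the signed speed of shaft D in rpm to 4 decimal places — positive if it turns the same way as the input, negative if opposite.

Stage 1 [60T→77T]: ω = 1787.0000×60/77 = 1392.4675 rpm, dir flips to −; running = −1392.4675
Stage 2 [77T→37T]: ω = 1392.4675×77/37 = 2897.8378 rpm, dir flips to +; running = +2897.8378
Stage 3 [71T→71T]: ω = 2897.8378×71/71 = 2897.8378 rpm, dir flips to −; running = −2897.8378

-2897.8378 rpm (opposite to input, |ω| = 2897.8378 rpm)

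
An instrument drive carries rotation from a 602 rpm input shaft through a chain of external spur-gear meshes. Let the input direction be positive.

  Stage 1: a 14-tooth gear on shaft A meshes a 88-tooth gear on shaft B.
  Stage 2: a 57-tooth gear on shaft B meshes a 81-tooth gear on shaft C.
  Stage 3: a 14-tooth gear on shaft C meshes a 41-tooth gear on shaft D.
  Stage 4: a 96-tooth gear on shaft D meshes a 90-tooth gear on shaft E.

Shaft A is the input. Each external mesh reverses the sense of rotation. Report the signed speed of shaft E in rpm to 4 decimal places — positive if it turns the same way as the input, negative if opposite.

+24.5473 rpm (same as input, |ω| = 24.5473 rpm)

Stage 1 [14T→88T]: ω = 602.0000×14/88 = 95.7727 rpm, dir flips to −; running = −95.7727
Stage 2 [57T→81T]: ω = 95.7727×57/81 = 67.3956 rpm, dir flips to +; running = +67.3956
Stage 3 [14T→41T]: ω = 67.3956×14/41 = 23.0131 rpm, dir flips to −; running = −23.0131
Stage 4 [96T→90T]: ω = 23.0131×96/90 = 24.5473 rpm, dir flips to +; running = +24.5473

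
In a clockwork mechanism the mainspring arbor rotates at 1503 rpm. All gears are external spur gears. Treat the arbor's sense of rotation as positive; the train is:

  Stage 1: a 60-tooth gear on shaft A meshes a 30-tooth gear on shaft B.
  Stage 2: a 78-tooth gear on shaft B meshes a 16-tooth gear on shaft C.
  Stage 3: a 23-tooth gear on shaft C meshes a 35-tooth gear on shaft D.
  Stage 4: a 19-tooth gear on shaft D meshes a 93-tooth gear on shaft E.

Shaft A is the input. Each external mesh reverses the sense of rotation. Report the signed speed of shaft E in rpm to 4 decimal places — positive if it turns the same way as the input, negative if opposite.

+1967.4062 rpm (same as input, |ω| = 1967.4062 rpm)

Stage 1 [60T→30T]: ω = 1503.0000×60/30 = 3006.0000 rpm, dir flips to −; running = −3006.0000
Stage 2 [78T→16T]: ω = 3006.0000×78/16 = 14654.2500 rpm, dir flips to +; running = +14654.2500
Stage 3 [23T→35T]: ω = 14654.2500×23/35 = 9629.9357 rpm, dir flips to −; running = −9629.9357
Stage 4 [19T→93T]: ω = 9629.9357×19/93 = 1967.4062 rpm, dir flips to +; running = +1967.4062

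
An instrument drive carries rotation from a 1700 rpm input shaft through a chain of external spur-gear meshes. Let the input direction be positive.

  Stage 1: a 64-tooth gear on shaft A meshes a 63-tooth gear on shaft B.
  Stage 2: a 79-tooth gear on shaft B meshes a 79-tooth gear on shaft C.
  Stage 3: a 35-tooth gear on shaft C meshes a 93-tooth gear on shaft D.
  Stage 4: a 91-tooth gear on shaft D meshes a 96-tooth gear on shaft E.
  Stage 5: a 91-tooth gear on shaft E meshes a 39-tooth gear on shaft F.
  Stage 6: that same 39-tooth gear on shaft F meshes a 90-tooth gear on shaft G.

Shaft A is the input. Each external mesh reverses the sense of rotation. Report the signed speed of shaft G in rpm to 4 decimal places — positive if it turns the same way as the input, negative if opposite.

Stage 1 [64T→63T]: ω = 1700.0000×64/63 = 1726.9841 rpm, dir flips to −; running = −1726.9841
Stage 2 [79T→79T]: ω = 1726.9841×79/79 = 1726.9841 rpm, dir flips to +; running = +1726.9841
Stage 3 [35T→93T]: ω = 1726.9841×35/93 = 649.9403 rpm, dir flips to −; running = −649.9403
Stage 4 [91T→96T]: ω = 649.9403×91/96 = 616.0892 rpm, dir flips to +; running = +616.0892
Stage 5 [91T→39T]: ω = 616.0892×91/39 = 1437.5415 rpm, dir flips to −; running = −1437.5415
Stage 6 [39T→90T]: ω = 1437.5415×39/90 = 622.9346 rpm, dir flips to +; running = +622.9346

+622.9346 rpm (same as input, |ω| = 622.9346 rpm)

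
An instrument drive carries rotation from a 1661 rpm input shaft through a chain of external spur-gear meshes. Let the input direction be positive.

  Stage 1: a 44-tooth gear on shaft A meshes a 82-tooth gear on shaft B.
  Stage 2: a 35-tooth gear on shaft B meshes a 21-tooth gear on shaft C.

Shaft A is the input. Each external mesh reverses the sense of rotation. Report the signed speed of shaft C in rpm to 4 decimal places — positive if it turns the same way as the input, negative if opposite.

Stage 1 [44T→82T]: ω = 1661.0000×44/82 = 891.2683 rpm, dir flips to −; running = −891.2683
Stage 2 [35T→21T]: ω = 891.2683×35/21 = 1485.4472 rpm, dir flips to +; running = +1485.4472

+1485.4472 rpm (same as input, |ω| = 1485.4472 rpm)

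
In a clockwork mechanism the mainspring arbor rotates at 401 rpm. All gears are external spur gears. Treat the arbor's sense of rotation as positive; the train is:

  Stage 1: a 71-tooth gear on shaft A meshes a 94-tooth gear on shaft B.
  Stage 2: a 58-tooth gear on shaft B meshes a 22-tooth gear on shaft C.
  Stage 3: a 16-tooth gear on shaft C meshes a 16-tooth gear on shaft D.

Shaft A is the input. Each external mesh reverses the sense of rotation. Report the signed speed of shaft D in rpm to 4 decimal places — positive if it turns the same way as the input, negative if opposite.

-798.5097 rpm (opposite to input, |ω| = 798.5097 rpm)

Stage 1 [71T→94T]: ω = 401.0000×71/94 = 302.8830 rpm, dir flips to −; running = −302.8830
Stage 2 [58T→22T]: ω = 302.8830×58/22 = 798.5097 rpm, dir flips to +; running = +798.5097
Stage 3 [16T→16T]: ω = 798.5097×16/16 = 798.5097 rpm, dir flips to −; running = −798.5097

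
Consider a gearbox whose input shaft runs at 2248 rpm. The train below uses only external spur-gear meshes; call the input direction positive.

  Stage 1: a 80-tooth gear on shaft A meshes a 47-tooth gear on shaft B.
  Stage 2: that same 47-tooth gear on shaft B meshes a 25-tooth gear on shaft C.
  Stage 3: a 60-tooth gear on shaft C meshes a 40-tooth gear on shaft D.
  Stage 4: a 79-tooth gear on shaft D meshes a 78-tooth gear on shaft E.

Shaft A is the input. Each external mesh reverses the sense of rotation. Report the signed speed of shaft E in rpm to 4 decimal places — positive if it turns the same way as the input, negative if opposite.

+10928.7385 rpm (same as input, |ω| = 10928.7385 rpm)

Stage 1 [80T→47T]: ω = 2248.0000×80/47 = 3826.3830 rpm, dir flips to −; running = −3826.3830
Stage 2 [47T→25T]: ω = 3826.3830×47/25 = 7193.6000 rpm, dir flips to +; running = +7193.6000
Stage 3 [60T→40T]: ω = 7193.6000×60/40 = 10790.4000 rpm, dir flips to −; running = −10790.4000
Stage 4 [79T→78T]: ω = 10790.4000×79/78 = 10928.7385 rpm, dir flips to +; running = +10928.7385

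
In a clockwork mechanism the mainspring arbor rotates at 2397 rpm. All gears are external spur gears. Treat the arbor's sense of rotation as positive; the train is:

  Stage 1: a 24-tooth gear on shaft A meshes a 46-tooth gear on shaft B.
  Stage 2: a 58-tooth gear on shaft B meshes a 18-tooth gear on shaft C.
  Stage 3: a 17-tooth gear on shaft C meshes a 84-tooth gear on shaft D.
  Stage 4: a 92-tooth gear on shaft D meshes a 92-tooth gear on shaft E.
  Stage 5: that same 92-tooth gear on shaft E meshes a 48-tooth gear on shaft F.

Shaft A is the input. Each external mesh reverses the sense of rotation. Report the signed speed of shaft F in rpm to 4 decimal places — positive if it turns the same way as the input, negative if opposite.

-1563.1230 rpm (opposite to input, |ω| = 1563.1230 rpm)

Stage 1 [24T→46T]: ω = 2397.0000×24/46 = 1250.6087 rpm, dir flips to −; running = −1250.6087
Stage 2 [58T→18T]: ω = 1250.6087×58/18 = 4029.7391 rpm, dir flips to +; running = +4029.7391
Stage 3 [17T→84T]: ω = 4029.7391×17/84 = 815.5424 rpm, dir flips to −; running = −815.5424
Stage 4 [92T→92T]: ω = 815.5424×92/92 = 815.5424 rpm, dir flips to +; running = +815.5424
Stage 5 [92T→48T]: ω = 815.5424×92/48 = 1563.1230 rpm, dir flips to −; running = −1563.1230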